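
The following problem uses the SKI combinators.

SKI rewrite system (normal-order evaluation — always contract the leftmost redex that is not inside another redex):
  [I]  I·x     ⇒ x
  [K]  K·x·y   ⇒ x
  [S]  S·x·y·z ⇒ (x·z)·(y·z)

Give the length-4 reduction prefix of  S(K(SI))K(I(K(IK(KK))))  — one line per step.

  start: S(K(SI))K(I(K(IK(KK))))
  step 1: K(SI)(I(K(IK(KK))))(K(I(K(IK(KK)))))
  step 2: SI(K(I(K(IK(KK)))))
  step 3: SI(K(K(IK(KK))))
  step 4: SI(K(K(K(KK))))

Answer: after 4 steps: SI(K(K(K(KK))))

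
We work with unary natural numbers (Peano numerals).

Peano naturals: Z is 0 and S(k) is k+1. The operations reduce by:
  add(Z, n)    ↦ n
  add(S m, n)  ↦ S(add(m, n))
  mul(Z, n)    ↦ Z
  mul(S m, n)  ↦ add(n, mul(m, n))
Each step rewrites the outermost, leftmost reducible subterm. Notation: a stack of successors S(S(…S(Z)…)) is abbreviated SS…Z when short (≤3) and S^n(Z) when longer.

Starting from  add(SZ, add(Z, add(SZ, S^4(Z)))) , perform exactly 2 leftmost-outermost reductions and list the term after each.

Answer: after 2 steps: S(add(Z, add(SZ, S^4(Z))))

Working:
  start: add(SZ, add(Z, add(SZ, S^4(Z))))
  step 1: S(add(Z, add(Z, add(SZ, S^4(Z)))))
  step 2: S(add(Z, add(SZ, S^4(Z))))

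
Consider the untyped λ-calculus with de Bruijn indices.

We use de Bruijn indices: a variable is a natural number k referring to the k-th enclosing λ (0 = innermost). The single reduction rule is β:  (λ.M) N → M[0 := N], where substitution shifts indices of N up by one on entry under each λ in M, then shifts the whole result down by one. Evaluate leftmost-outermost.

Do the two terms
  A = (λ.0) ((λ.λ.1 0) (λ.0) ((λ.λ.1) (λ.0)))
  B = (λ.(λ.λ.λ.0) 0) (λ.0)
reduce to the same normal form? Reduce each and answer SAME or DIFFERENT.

Term A:
  start: (λ.0) ((λ.λ.1 0) (λ.0) ((λ.λ.1) (λ.0)))
  [1] (λ.λ.1 0) (λ.0) ((λ.λ.1) (λ.0))
  [2] (λ.(λ.0) 0) ((λ.λ.1) (λ.0))
  [3] (λ.0) ((λ.λ.1) (λ.0))
  [4] (λ.λ.1) (λ.0)
  [5] λ.λ.0

Term B:
  start: (λ.(λ.λ.λ.0) 0) (λ.0)
  [1] (λ.λ.λ.0) (λ.0)
  [2] λ.λ.0

Answer: SAME — A ⇓ λ.λ.0, B ⇓ λ.λ.0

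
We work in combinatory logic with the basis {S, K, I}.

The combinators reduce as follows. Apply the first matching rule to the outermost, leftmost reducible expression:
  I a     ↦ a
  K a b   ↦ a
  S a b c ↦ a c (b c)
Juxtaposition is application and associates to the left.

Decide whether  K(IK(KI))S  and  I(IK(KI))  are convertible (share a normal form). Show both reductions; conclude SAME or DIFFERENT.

Term A:
  start: K(IK(KI))S
  step 1: IK(KI)
  step 2: K(KI)

Term B:
  start: I(IK(KI))
  step 1: IK(KI)
  step 2: K(KI)

Answer: SAME — A ⇓ K(KI), B ⇓ K(KI)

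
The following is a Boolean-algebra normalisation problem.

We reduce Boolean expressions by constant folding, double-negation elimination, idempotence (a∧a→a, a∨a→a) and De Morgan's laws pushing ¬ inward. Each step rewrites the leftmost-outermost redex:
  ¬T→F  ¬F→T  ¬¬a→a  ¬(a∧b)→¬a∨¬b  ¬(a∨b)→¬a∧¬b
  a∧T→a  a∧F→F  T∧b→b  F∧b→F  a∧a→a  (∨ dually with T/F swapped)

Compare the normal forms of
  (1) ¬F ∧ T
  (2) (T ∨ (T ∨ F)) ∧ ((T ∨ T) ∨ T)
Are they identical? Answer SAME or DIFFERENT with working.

Term A:
  start: ¬F ∧ T
  →1  ¬F
  →2  T

Term B:
  start: (T ∨ (T ∨ F)) ∧ ((T ∨ T) ∨ T)
  →1  T ∧ ((T ∨ T) ∨ T)
  →2  (T ∨ T) ∨ T
  →3  T

Answer: SAME — A ⇓ T, B ⇓ T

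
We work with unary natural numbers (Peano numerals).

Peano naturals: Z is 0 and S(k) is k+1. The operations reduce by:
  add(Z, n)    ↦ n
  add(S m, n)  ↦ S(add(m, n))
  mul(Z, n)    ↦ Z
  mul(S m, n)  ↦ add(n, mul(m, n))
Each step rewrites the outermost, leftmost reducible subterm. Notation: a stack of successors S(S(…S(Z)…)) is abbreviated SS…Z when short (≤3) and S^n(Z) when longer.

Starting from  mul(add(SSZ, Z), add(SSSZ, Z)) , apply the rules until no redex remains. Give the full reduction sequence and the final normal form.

  start: mul(add(SSZ, Z), add(SSSZ, Z))
  [1] mul(S(add(SZ, Z)), add(SSSZ, Z))
  [2] add(add(SSSZ, Z), mul(add(SZ, Z), add(SSSZ, Z)))
  [3] add(S(add(SSZ, Z)), mul(add(SZ, Z), add(SSSZ, Z)))
  [4] S(add(add(SSZ, Z), mul(add(SZ, Z), add(SSSZ, Z))))
  [5] S(add(S(add(SZ, Z)), mul(add(SZ, Z), add(SSSZ, Z))))
  [6] S(S(add(add(SZ, Z), mul(add(SZ, Z), add(SSSZ, Z)))))
  [7] S(S(add(S(add(Z, Z)), mul(add(SZ, Z), add(SSSZ, Z)))))
  [8] S(S(S(add(add(Z, Z), mul(add(SZ, Z), add(SSSZ, Z))))))
  [9] S(S(S(add(Z, mul(add(SZ, Z), add(SSSZ, Z))))))
  [10] S(S(S(mul(add(SZ, Z), add(SSSZ, Z)))))
  [11] S(S(S(mul(S(add(Z, Z)), add(SSSZ, Z)))))
  [12] S(S(S(add(add(SSSZ, Z), mul(add(Z, Z), add(SSSZ, Z))))))
  [13] S(S(S(add(S(add(SSZ, Z)), mul(add(Z, Z), add(SSSZ, Z))))))
  [14] S(S(S(S(add(add(SSZ, Z), mul(add(Z, Z), add(SSSZ, Z)))))))
  [15] S(S(S(S(add(S(add(SZ, Z)), mul(add(Z, Z), add(SSSZ, Z)))))))
  [16] S(S(S(S(S(add(add(SZ, Z), mul(add(Z, Z), add(SSSZ, Z))))))))
  [17] S(S(S(S(S(add(S(add(Z, Z)), mul(add(Z, Z), add(SSSZ, Z))))))))
  [18] S(S(S(S(S(S(add(add(Z, Z), mul(add(Z, Z), add(SSSZ, Z)))))))))
  [19] S(S(S(S(S(S(add(Z, mul(add(Z, Z), add(SSSZ, Z)))))))))
  [20] S(S(S(S(S(S(mul(add(Z, Z), add(SSSZ, Z))))))))
  [21] S(S(S(S(S(S(mul(Z, add(SSSZ, Z))))))))
  [22] S^6(Z)

Answer: normal form = S^6(Z)  (in 22 steps)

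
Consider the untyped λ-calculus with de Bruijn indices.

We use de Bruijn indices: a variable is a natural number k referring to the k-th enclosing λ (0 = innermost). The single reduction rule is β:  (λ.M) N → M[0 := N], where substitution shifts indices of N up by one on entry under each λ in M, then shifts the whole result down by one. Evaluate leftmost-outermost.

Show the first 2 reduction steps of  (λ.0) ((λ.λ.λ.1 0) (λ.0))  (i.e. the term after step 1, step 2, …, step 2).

Answer: after 2 steps: λ.λ.1 0

Derivation:
  start: (λ.0) ((λ.λ.λ.1 0) (λ.0))
  →1  (λ.λ.λ.1 0) (λ.0)
  →2  λ.λ.1 0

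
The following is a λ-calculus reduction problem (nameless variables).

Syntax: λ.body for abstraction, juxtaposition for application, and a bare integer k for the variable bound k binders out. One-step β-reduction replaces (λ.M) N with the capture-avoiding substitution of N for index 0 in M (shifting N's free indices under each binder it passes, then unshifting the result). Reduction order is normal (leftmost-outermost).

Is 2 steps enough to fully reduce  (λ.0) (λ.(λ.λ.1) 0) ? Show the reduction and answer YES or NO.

  start: (λ.0) (λ.(λ.λ.1) 0)
  [1] λ.(λ.λ.1) 0
  [2] λ.λ.1

Answer: YES — reaches normal form λ.λ.1 in 2 ≤ 2 steps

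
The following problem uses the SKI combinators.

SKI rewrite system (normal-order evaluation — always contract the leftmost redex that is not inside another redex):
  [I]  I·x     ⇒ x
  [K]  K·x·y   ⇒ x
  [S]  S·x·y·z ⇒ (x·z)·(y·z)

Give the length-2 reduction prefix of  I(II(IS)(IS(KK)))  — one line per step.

Answer: after 2 steps: I(IS)(IS(KK))

Reduction:
  start: I(II(IS)(IS(KK)))
  step 1: II(IS)(IS(KK))
  step 2: I(IS)(IS(KK))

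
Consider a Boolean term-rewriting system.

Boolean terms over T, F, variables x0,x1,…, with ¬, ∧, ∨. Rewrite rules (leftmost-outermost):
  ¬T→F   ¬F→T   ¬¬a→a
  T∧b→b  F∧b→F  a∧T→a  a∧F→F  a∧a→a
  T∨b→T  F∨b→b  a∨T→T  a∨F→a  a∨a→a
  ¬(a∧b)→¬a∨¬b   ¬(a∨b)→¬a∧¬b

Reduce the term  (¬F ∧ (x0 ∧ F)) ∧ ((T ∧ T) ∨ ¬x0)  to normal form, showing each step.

  start: (¬F ∧ (x0 ∧ F)) ∧ ((T ∧ T) ∨ ¬x0)
  [1] (T ∧ (x0 ∧ F)) ∧ ((T ∧ T) ∨ ¬x0)
  [2] (x0 ∧ F) ∧ ((T ∧ T) ∨ ¬x0)
  [3] F ∧ ((T ∧ T) ∨ ¬x0)
  [4] F

Answer: normal form = F  (in 4 steps)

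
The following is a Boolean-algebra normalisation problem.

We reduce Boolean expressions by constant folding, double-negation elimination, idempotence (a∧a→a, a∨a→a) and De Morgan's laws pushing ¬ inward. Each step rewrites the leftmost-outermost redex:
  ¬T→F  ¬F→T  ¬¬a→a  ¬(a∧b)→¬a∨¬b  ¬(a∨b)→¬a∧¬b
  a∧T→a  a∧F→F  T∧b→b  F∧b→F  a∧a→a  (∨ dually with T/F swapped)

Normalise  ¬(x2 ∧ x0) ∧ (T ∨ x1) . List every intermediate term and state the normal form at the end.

Answer: normal form = ¬x2 ∨ ¬x0  (in 3 steps)

Derivation:
  start: ¬(x2 ∧ x0) ∧ (T ∨ x1)
  →1  (¬x2 ∨ ¬x0) ∧ (T ∨ x1)
  →2  (¬x2 ∨ ¬x0) ∧ T
  →3  ¬x2 ∨ ¬x0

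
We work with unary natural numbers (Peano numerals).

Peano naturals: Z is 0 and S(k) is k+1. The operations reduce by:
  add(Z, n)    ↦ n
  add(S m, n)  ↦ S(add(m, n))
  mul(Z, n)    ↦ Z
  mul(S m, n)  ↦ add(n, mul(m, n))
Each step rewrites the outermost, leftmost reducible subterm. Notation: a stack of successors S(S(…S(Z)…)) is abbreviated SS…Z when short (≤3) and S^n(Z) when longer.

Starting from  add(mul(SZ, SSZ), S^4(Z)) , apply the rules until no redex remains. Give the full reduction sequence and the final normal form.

  start: add(mul(SZ, SSZ), S^4(Z))
  [1] add(add(SSZ, mul(Z, SSZ)), S^4(Z))
  [2] add(S(add(SZ, mul(Z, SSZ))), S^4(Z))
  [3] S(add(add(SZ, mul(Z, SSZ)), S^4(Z)))
  [4] S(add(S(add(Z, mul(Z, SSZ))), S^4(Z)))
  [5] S(S(add(add(Z, mul(Z, SSZ)), S^4(Z))))
  [6] S(S(add(mul(Z, SSZ), S^4(Z))))
  [7] S(S(add(Z, S^4(Z))))
  [8] S^6(Z)

Answer: normal form = S^6(Z)  (in 8 steps)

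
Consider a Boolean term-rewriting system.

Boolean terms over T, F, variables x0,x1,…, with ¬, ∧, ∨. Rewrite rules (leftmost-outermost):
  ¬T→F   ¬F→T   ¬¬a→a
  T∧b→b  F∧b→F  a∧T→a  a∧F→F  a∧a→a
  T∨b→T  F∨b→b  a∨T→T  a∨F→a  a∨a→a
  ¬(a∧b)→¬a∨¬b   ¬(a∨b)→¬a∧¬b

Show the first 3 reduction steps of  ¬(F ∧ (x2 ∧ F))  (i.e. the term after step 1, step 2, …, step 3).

Answer: after 3 steps: T

Derivation:
  start: ¬(F ∧ (x2 ∧ F))
  [1] ¬F ∨ ¬(x2 ∧ F)
  [2] T ∨ ¬(x2 ∧ F)
  [3] T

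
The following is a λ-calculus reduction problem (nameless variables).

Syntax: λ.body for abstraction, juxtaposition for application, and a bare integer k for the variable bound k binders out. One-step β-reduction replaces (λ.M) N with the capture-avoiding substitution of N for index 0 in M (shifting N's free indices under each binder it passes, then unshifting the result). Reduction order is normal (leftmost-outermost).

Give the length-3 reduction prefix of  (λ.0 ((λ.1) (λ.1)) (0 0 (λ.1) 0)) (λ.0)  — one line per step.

  start: (λ.0 ((λ.1) (λ.1)) (0 0 (λ.1) 0)) (λ.0)
  →1  (λ.0) ((λ.λ.0) (λ.λ.0)) ((λ.0) (λ.0) (λ.λ.0) (λ.0))
  →2  (λ.λ.0) (λ.λ.0) ((λ.0) (λ.0) (λ.λ.0) (λ.0))
  →3  (λ.0) ((λ.0) (λ.0) (λ.λ.0) (λ.0))

Answer: after 3 steps: (λ.0) ((λ.0) (λ.0) (λ.λ.0) (λ.0))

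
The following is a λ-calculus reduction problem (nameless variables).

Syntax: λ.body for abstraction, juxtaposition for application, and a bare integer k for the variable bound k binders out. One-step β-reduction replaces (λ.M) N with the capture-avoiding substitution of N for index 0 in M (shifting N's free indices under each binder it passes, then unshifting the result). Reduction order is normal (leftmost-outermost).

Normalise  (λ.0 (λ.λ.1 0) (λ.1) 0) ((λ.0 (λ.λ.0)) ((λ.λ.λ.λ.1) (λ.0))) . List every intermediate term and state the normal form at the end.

Answer: normal form = λ.λ.1  (in 11 steps)

Working:
  start: (λ.0 (λ.λ.1 0) (λ.1) 0) ((λ.0 (λ.λ.0)) ((λ.λ.λ.λ.1) (λ.0)))
  →1  (λ.0 (λ.λ.0)) ((λ.λ.λ.λ.1) (λ.0)) (λ.λ.1 0) (λ.(λ.0 (λ.λ.0)) ((λ.λ.λ.λ.1) (λ.0))) ((λ.0 (λ.λ.0)) ((λ.λ.λ.λ.1) (λ.0)))
  →2  (λ.λ.λ.λ.1) (λ.0) (λ.λ.0) (λ.λ.1 0) (λ.(λ.0 (λ.λ.0)) ((λ.λ.λ.λ.1) (λ.0))) ((λ.0 (λ.λ.0)) ((λ.λ.λ.λ.1) (λ.0)))
  →3  (λ.λ.λ.1) (λ.λ.0) (λ.λ.1 0) (λ.(λ.0 (λ.λ.0)) ((λ.λ.λ.λ.1) (λ.0))) ((λ.0 (λ.λ.0)) ((λ.λ.λ.λ.1) (λ.0)))
  →4  (λ.λ.1) (λ.λ.1 0) (λ.(λ.0 (λ.λ.0)) ((λ.λ.λ.λ.1) (λ.0))) ((λ.0 (λ.λ.0)) ((λ.λ.λ.λ.1) (λ.0)))
  →5  (λ.λ.λ.1 0) (λ.(λ.0 (λ.λ.0)) ((λ.λ.λ.λ.1) (λ.0))) ((λ.0 (λ.λ.0)) ((λ.λ.λ.λ.1) (λ.0)))
  →6  (λ.λ.1 0) ((λ.0 (λ.λ.0)) ((λ.λ.λ.λ.1) (λ.0)))
  →7  λ.(λ.0 (λ.λ.0)) ((λ.λ.λ.λ.1) (λ.0)) 0
  →8  λ.(λ.λ.λ.λ.1) (λ.0) (λ.λ.0) 0
  →9  λ.(λ.λ.λ.1) (λ.λ.0) 0
  →10  λ.(λ.λ.1) 0
  →11  λ.λ.1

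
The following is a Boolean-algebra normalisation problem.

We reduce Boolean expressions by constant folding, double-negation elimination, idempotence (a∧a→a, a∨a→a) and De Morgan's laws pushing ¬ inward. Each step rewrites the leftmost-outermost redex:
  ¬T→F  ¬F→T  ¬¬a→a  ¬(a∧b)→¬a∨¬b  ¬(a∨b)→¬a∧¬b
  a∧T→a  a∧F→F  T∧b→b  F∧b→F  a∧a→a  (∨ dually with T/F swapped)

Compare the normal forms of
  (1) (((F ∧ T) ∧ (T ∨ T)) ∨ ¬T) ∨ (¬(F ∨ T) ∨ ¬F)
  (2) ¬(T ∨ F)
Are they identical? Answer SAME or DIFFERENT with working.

Answer: DIFFERENT — A ⇓ T, B ⇓ F

Derivation:
Term A:
  start: (((F ∧ T) ∧ (T ∨ T)) ∨ ¬T) ∨ (¬(F ∨ T) ∨ ¬F)
  →1  ((F ∧ (T ∨ T)) ∨ ¬T) ∨ (¬(F ∨ T) ∨ ¬F)
  →2  (F ∨ ¬T) ∨ (¬(F ∨ T) ∨ ¬F)
  →3  ¬T ∨ (¬(F ∨ T) ∨ ¬F)
  →4  F ∨ (¬(F ∨ T) ∨ ¬F)
  →5  ¬(F ∨ T) ∨ ¬F
  →6  (¬F ∧ ¬T) ∨ ¬F
  →7  (T ∧ ¬T) ∨ ¬F
  →8  ¬T ∨ ¬F
  →9  F ∨ ¬F
  →10  ¬F
  →11  T

Term B:
  start: ¬(T ∨ F)
  →1  ¬T ∧ ¬F
  →2  F ∧ ¬F
  →3  F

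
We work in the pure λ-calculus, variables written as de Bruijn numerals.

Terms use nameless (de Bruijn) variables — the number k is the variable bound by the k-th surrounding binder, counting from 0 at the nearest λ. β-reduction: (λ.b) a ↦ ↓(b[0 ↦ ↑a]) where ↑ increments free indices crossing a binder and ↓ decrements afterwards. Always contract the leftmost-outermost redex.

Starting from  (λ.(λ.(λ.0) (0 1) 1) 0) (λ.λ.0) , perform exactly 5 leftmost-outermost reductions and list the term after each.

  start: (λ.(λ.(λ.0) (0 1) 1) 0) (λ.λ.0)
  →1  (λ.(λ.0) (0 (λ.λ.0)) (λ.λ.0)) (λ.λ.0)
  →2  (λ.0) ((λ.λ.0) (λ.λ.0)) (λ.λ.0)
  →3  (λ.λ.0) (λ.λ.0) (λ.λ.0)
  →4  (λ.0) (λ.λ.0)
  →5  λ.λ.0

Answer: after 5 steps: λ.λ.0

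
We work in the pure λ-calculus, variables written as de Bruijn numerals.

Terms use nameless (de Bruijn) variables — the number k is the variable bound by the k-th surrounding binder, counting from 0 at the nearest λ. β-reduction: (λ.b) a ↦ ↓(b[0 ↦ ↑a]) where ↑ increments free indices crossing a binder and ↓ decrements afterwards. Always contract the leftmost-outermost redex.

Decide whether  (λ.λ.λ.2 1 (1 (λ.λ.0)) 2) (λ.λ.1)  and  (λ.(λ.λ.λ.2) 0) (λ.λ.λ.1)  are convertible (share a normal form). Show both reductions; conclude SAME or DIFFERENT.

Answer: DIFFERENT — A ⇓ λ.λ.1 (λ.λ.1), B ⇓ λ.λ.λ.λ.λ.1

Reduction:
Term A:
  start: (λ.λ.λ.2 1 (1 (λ.λ.0)) 2) (λ.λ.1)
  →1  λ.λ.(λ.λ.1) 1 (1 (λ.λ.0)) (λ.λ.1)
  →2  λ.λ.(λ.2) (1 (λ.λ.0)) (λ.λ.1)
  →3  λ.λ.1 (λ.λ.1)

Term B:
  start: (λ.(λ.λ.λ.2) 0) (λ.λ.λ.1)
  →1  (λ.λ.λ.2) (λ.λ.λ.1)
  →2  λ.λ.λ.λ.λ.1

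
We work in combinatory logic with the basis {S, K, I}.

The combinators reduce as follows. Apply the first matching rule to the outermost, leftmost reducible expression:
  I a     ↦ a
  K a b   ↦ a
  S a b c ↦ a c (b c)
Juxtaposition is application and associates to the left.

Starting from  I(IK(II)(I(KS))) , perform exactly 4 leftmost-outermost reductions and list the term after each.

Answer: after 4 steps: I

Working:
  start: I(IK(II)(I(KS)))
  step 1: IK(II)(I(KS))
  step 2: K(II)(I(KS))
  step 3: II
  step 4: I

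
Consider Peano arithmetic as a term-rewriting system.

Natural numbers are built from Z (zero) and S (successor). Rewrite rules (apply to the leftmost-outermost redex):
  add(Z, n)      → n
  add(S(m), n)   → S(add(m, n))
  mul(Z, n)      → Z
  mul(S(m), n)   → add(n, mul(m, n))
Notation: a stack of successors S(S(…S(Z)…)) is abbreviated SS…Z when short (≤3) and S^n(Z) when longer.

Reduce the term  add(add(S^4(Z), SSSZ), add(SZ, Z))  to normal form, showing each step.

Answer: normal form = S^8(Z)  (in 15 steps)

Reduction:
  start: add(add(S^4(Z), SSSZ), add(SZ, Z))
  →1  add(S(add(SSSZ, SSSZ)), add(SZ, Z))
  →2  S(add(add(SSSZ, SSSZ), add(SZ, Z)))
  →3  S(add(S(add(SSZ, SSSZ)), add(SZ, Z)))
  →4  S(S(add(add(SSZ, SSSZ), add(SZ, Z))))
  →5  S(S(add(S(add(SZ, SSSZ)), add(SZ, Z))))
  →6  S(S(S(add(add(SZ, SSSZ), add(SZ, Z)))))
  →7  S(S(S(add(S(add(Z, SSSZ)), add(SZ, Z)))))
  →8  S(S(S(S(add(add(Z, SSSZ), add(SZ, Z))))))
  →9  S(S(S(S(add(SSSZ, add(SZ, Z))))))
  →10  S(S(S(S(S(add(SSZ, add(SZ, Z)))))))
  →11  S(S(S(S(S(S(add(SZ, add(SZ, Z))))))))
  →12  S(S(S(S(S(S(S(add(Z, add(SZ, Z)))))))))
  →13  S(S(S(S(S(S(S(add(SZ, Z))))))))
  →14  S(S(S(S(S(S(S(S(add(Z, Z)))))))))
  →15  S^8(Z)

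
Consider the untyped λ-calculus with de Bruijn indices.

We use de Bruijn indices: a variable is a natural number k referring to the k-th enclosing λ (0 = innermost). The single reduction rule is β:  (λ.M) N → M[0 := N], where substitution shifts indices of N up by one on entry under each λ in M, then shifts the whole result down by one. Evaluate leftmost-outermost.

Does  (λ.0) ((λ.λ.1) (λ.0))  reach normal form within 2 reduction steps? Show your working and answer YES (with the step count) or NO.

  start: (λ.0) ((λ.λ.1) (λ.0))
  step 1: (λ.λ.1) (λ.0)
  step 2: λ.λ.0

Answer: YES — reaches normal form λ.λ.0 in 2 ≤ 2 steps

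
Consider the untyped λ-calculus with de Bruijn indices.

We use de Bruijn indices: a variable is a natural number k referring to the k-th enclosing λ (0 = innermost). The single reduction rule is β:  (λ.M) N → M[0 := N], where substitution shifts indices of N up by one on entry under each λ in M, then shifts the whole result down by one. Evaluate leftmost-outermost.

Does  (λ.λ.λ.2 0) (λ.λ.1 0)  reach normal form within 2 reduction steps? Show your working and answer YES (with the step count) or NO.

  start: (λ.λ.λ.2 0) (λ.λ.1 0)
  →1  λ.λ.(λ.λ.1 0) 0
  →2  λ.λ.λ.1 0

Answer: YES — reaches normal form λ.λ.λ.1 0 in 2 ≤ 2 steps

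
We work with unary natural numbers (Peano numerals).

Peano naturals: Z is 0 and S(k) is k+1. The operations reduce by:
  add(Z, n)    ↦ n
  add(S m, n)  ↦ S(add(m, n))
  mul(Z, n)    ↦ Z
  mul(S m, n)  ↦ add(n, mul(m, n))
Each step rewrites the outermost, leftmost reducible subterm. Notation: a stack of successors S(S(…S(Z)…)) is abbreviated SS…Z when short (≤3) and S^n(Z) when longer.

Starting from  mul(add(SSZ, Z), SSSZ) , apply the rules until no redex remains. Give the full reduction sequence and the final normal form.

Answer: normal form = S^6(Z)  (in 14 steps)

Derivation:
  start: mul(add(SSZ, Z), SSSZ)
  step 1: mul(S(add(SZ, Z)), SSSZ)
  step 2: add(SSSZ, mul(add(SZ, Z), SSSZ))
  step 3: S(add(SSZ, mul(add(SZ, Z), SSSZ)))
  step 4: S(S(add(SZ, mul(add(SZ, Z), SSSZ))))
  step 5: S(S(S(add(Z, mul(add(SZ, Z), SSSZ)))))
  step 6: S(S(S(mul(add(SZ, Z), SSSZ))))
  step 7: S(S(S(mul(S(add(Z, Z)), SSSZ))))
  step 8: S(S(S(add(SSSZ, mul(add(Z, Z), SSSZ)))))
  step 9: S(S(S(S(add(SSZ, mul(add(Z, Z), SSSZ))))))
  step 10: S(S(S(S(S(add(SZ, mul(add(Z, Z), SSSZ)))))))
  step 11: S(S(S(S(S(S(add(Z, mul(add(Z, Z), SSSZ))))))))
  step 12: S(S(S(S(S(S(mul(add(Z, Z), SSSZ)))))))
  step 13: S(S(S(S(S(S(mul(Z, SSSZ)))))))
  step 14: S^6(Z)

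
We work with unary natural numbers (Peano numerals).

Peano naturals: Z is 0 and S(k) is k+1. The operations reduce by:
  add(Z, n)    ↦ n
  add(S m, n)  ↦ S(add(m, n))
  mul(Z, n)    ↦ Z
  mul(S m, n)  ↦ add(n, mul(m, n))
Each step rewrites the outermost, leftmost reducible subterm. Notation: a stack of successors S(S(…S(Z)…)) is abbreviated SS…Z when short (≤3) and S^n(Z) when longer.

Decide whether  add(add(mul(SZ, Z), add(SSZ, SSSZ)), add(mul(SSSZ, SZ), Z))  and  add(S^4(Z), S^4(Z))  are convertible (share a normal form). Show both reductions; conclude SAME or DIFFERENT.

Answer: SAME — A ⇓ S^8(Z), B ⇓ S^8(Z)

Working:
Term A:
  start: add(add(mul(SZ, Z), add(SSZ, SSSZ)), add(mul(SSSZ, SZ), Z))
  [1] add(add(add(Z, mul(Z, Z)), add(SSZ, SSSZ)), add(mul(SSSZ, SZ), Z))
  [2] add(add(mul(Z, Z), add(SSZ, SSSZ)), add(mul(SSSZ, SZ), Z))
  [3] add(add(Z, add(SSZ, SSSZ)), add(mul(SSSZ, SZ), Z))
  [4] add(add(SSZ, SSSZ), add(mul(SSSZ, SZ), Z))
  [5] add(S(add(SZ, SSSZ)), add(mul(SSSZ, SZ), Z))
  [6] S(add(add(SZ, SSSZ), add(mul(SSSZ, SZ), Z)))
  [7] S(add(S(add(Z, SSSZ)), add(mul(SSSZ, SZ), Z)))
  [8] S(S(add(add(Z, SSSZ), add(mul(SSSZ, SZ), Z))))
  [9] S(S(add(SSSZ, add(mul(SSSZ, SZ), Z))))
  [10] S(S(S(add(SSZ, add(mul(SSSZ, SZ), Z)))))
  [11] S(S(S(S(add(SZ, add(mul(SSSZ, SZ), Z))))))
  [12] S(S(S(S(S(add(Z, add(mul(SSSZ, SZ), Z)))))))
  [13] S(S(S(S(S(add(mul(SSSZ, SZ), Z))))))
  [14] S(S(S(S(S(add(add(SZ, mul(SSZ, SZ)), Z))))))
  [15] S(S(S(S(S(add(S(add(Z, mul(SSZ, SZ))), Z))))))
  [16] S(S(S(S(S(S(add(add(Z, mul(SSZ, SZ)), Z)))))))
  [17] S(S(S(S(S(S(add(mul(SSZ, SZ), Z)))))))
  [18] S(S(S(S(S(S(add(add(SZ, mul(SZ, SZ)), Z)))))))
  [19] S(S(S(S(S(S(add(S(add(Z, mul(SZ, SZ))), Z)))))))
  [20] S(S(S(S(S(S(S(add(add(Z, mul(SZ, SZ)), Z))))))))
  [21] S(S(S(S(S(S(S(add(mul(SZ, SZ), Z))))))))
  [22] S(S(S(S(S(S(S(add(add(SZ, mul(Z, SZ)), Z))))))))
  [23] S(S(S(S(S(S(S(add(S(add(Z, mul(Z, SZ))), Z))))))))
  [24] S(S(S(S(S(S(S(S(add(add(Z, mul(Z, SZ)), Z)))))))))
  [25] S(S(S(S(S(S(S(S(add(mul(Z, SZ), Z)))))))))
  [26] S(S(S(S(S(S(S(S(add(Z, Z)))))))))
  [27] S^8(Z)

Term B:
  start: add(S^4(Z), S^4(Z))
  [1] S(add(SSSZ, S^4(Z)))
  [2] S(S(add(SSZ, S^4(Z))))
  [3] S(S(S(add(SZ, S^4(Z)))))
  [4] S(S(S(S(add(Z, S^4(Z))))))
  [5] S^8(Z)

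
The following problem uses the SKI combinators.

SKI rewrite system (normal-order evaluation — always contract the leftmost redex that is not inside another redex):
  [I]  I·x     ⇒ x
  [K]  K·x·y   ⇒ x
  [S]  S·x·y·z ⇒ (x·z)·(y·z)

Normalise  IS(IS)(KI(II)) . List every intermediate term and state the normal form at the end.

  start: IS(IS)(KI(II))
  step 1: S(IS)(KI(II))
  step 2: SS(KI(II))
  step 3: SSI

Answer: normal form = SSI  (in 3 steps)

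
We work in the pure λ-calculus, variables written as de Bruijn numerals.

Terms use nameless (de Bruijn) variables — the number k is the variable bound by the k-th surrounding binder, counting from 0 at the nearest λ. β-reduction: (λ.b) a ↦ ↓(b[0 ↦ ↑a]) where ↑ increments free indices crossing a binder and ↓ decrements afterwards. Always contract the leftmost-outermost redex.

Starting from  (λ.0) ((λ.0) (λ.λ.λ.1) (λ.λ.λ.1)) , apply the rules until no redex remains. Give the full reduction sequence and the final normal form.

  start: (λ.0) ((λ.0) (λ.λ.λ.1) (λ.λ.λ.1))
  →1  (λ.0) (λ.λ.λ.1) (λ.λ.λ.1)
  →2  (λ.λ.λ.1) (λ.λ.λ.1)
  →3  λ.λ.1

Answer: normal form = λ.λ.1  (in 3 steps)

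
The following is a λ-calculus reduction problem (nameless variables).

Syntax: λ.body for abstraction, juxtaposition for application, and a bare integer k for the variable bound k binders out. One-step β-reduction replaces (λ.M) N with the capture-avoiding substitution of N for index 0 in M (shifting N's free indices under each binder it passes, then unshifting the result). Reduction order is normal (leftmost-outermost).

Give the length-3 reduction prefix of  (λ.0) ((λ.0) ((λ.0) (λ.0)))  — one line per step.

  start: (λ.0) ((λ.0) ((λ.0) (λ.0)))
  [1] (λ.0) ((λ.0) (λ.0))
  [2] (λ.0) (λ.0)
  [3] λ.0

Answer: after 3 steps: λ.0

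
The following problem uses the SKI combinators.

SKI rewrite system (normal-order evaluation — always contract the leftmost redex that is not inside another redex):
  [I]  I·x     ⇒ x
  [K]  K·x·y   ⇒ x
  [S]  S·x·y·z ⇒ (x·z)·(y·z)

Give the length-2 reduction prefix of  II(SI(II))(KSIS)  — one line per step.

Answer: after 2 steps: SI(II)(KSIS)

Reduction:
  start: II(SI(II))(KSIS)
  [1] I(SI(II))(KSIS)
  [2] SI(II)(KSIS)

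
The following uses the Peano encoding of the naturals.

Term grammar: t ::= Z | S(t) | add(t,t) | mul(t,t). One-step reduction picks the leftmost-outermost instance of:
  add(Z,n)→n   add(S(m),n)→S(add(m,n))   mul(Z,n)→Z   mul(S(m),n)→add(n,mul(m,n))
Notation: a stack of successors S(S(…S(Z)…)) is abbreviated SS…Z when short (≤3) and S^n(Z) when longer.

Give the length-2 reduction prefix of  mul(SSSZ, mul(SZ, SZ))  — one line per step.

Answer: after 2 steps: add(add(SZ, mul(Z, SZ)), mul(SSZ, mul(SZ, SZ)))

Derivation:
  start: mul(SSSZ, mul(SZ, SZ))
  [1] add(mul(SZ, SZ), mul(SSZ, mul(SZ, SZ)))
  [2] add(add(SZ, mul(Z, SZ)), mul(SSZ, mul(SZ, SZ)))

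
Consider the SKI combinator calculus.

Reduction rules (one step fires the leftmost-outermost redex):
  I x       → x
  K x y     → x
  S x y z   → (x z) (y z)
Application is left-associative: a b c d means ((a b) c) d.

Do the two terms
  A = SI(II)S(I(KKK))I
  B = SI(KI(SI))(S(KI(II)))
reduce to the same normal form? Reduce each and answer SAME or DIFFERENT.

Answer: DIFFERENT — A ⇓ SI(KI), B ⇓ SI(SI)

Working:
Term A:
  start: SI(II)S(I(KKK))I
  step 1: IS(IIS)(I(KKK))I
  step 2: S(IIS)(I(KKK))I
  step 3: IISI(I(KKK)I)
  step 4: ISI(I(KKK)I)
  step 5: SI(I(KKK)I)
  step 6: SI(KKKI)
  step 7: SI(KI)

Term B:
  start: SI(KI(SI))(S(KI(II)))
  step 1: I(S(KI(II)))(KI(SI)(S(KI(II))))
  step 2: S(KI(II))(KI(SI)(S(KI(II))))
  step 3: SI(KI(SI)(S(KI(II))))
  step 4: SI(I(S(KI(II))))
  step 5: SI(S(KI(II)))
  step 6: SI(SI)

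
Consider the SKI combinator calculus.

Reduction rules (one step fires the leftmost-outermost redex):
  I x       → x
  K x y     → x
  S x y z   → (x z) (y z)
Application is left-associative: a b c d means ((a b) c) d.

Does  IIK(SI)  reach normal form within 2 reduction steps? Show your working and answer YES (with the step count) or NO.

  start: IIK(SI)
  →1  IK(SI)
  →2  K(SI)

Answer: YES — reaches normal form K(SI) in 2 ≤ 2 steps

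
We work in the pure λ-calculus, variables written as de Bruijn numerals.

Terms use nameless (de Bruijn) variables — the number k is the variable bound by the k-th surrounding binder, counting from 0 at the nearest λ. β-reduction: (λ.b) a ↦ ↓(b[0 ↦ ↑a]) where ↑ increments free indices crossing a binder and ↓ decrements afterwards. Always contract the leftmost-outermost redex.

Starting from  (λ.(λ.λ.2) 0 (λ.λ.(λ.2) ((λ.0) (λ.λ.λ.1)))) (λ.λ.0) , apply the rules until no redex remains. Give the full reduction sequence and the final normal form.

  start: (λ.(λ.λ.2) 0 (λ.λ.(λ.2) ((λ.0) (λ.λ.λ.1)))) (λ.λ.0)
  step 1: (λ.λ.λ.λ.0) (λ.λ.0) (λ.λ.(λ.2) ((λ.0) (λ.λ.λ.1)))
  step 2: (λ.λ.λ.0) (λ.λ.(λ.2) ((λ.0) (λ.λ.λ.1)))
  step 3: λ.λ.0

Answer: normal form = λ.λ.0  (in 3 steps)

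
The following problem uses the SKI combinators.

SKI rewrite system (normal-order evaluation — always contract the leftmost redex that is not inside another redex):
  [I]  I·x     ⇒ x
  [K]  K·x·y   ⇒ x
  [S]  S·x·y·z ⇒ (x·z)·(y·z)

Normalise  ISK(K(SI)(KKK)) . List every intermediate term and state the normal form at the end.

Answer: normal form = SK(SI)  (in 2 steps)

Derivation:
  start: ISK(K(SI)(KKK))
  →1  SK(K(SI)(KKK))
  →2  SK(SI)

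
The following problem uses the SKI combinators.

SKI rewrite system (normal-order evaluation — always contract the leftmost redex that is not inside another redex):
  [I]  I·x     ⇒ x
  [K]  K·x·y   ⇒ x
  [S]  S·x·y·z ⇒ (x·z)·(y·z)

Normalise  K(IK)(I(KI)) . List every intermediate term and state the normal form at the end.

Answer: normal form = K  (in 2 steps)

Reduction:
  start: K(IK)(I(KI))
  →1  IK
  →2  K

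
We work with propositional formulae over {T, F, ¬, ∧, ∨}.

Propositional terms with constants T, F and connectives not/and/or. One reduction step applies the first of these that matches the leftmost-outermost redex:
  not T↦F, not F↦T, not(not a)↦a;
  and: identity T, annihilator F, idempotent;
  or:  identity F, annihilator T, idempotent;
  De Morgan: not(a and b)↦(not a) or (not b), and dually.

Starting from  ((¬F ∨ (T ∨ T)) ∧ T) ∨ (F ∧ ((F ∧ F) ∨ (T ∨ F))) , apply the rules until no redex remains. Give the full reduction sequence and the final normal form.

Answer: normal form = T  (in 4 steps)

Reduction:
  start: ((¬F ∨ (T ∨ T)) ∧ T) ∨ (F ∧ ((F ∧ F) ∨ (T ∨ F)))
  →1  (¬F ∨ (T ∨ T)) ∨ (F ∧ ((F ∧ F) ∨ (T ∨ F)))
  →2  (T ∨ (T ∨ T)) ∨ (F ∧ ((F ∧ F) ∨ (T ∨ F)))
  →3  T ∨ (F ∧ ((F ∧ F) ∨ (T ∨ F)))
  →4  T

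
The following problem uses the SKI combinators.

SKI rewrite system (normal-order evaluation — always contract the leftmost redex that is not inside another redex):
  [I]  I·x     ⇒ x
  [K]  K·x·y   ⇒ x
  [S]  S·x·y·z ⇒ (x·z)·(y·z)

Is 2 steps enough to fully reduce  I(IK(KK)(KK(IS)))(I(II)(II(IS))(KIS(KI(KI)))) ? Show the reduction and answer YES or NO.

  start: I(IK(KK)(KK(IS)))(I(II)(II(IS))(KIS(KI(KI))))
  →1  IK(KK)(KK(IS))(I(II)(II(IS))(KIS(KI(KI))))
  →2  K(KK)(KK(IS))(I(II)(II(IS))(KIS(KI(KI))))

Answer: NO — after 2 steps the term is K(KK)(KK(IS))(I(II)(II(IS))(KIS(KI(KI)))), not yet normal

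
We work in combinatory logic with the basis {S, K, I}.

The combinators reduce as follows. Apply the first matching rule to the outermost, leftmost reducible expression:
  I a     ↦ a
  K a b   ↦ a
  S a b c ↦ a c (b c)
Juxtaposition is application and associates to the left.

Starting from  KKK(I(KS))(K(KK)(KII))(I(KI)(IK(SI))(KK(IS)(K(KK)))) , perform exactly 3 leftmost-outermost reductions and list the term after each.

  start: KKK(I(KS))(K(KK)(KII))(I(KI)(IK(SI))(KK(IS)(K(KK))))
  step 1: K(I(KS))(K(KK)(KII))(I(KI)(IK(SI))(KK(IS)(K(KK))))
  step 2: I(KS)(I(KI)(IK(SI))(KK(IS)(K(KK))))
  step 3: KS(I(KI)(IK(SI))(KK(IS)(K(KK))))

Answer: after 3 steps: KS(I(KI)(IK(SI))(KK(IS)(K(KK))))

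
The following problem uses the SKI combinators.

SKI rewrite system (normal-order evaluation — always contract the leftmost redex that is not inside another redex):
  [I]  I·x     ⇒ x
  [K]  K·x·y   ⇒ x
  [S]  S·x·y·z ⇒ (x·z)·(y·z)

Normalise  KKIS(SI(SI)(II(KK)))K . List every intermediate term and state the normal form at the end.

  start: KKIS(SI(SI)(II(KK)))K
  →1  KS(SI(SI)(II(KK)))K
  →2  SK

Answer: normal form = SK  (in 2 steps)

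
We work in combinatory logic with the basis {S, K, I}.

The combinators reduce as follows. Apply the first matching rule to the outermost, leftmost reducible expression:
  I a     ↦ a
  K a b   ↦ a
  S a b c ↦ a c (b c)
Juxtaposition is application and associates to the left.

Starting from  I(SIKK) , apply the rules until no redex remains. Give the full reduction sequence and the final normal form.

Answer: normal form = K(KK)  (in 3 steps)

Working:
  start: I(SIKK)
  →1  SIKK
  →2  IK(KK)
  →3  K(KK)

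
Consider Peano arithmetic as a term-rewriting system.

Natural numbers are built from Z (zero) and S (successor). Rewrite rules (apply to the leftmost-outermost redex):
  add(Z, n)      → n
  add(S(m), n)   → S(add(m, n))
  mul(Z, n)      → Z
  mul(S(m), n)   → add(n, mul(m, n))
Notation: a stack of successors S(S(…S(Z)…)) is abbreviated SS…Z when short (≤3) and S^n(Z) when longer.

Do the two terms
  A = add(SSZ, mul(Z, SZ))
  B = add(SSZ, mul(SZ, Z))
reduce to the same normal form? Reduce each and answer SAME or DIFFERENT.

Answer: SAME — A ⇓ SSZ, B ⇓ SSZ

Derivation:
Term A:
  start: add(SSZ, mul(Z, SZ))
  step 1: S(add(SZ, mul(Z, SZ)))
  step 2: S(S(add(Z, mul(Z, SZ))))
  step 3: S(S(mul(Z, SZ)))
  step 4: SSZ

Term B:
  start: add(SSZ, mul(SZ, Z))
  step 1: S(add(SZ, mul(SZ, Z)))
  step 2: S(S(add(Z, mul(SZ, Z))))
  step 3: S(S(mul(SZ, Z)))
  step 4: S(S(add(Z, mul(Z, Z))))
  step 5: S(S(mul(Z, Z)))
  step 6: SSZ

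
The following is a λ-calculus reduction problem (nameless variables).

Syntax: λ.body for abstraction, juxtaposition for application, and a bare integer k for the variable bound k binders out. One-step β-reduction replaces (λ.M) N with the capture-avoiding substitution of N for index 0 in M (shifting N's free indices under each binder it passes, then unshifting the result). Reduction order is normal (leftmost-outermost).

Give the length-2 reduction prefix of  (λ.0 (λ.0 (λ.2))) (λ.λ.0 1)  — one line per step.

  start: (λ.0 (λ.0 (λ.2))) (λ.λ.0 1)
  [1] (λ.λ.0 1) (λ.0 (λ.λ.λ.0 1))
  [2] λ.0 (λ.0 (λ.λ.λ.0 1))

Answer: after 2 steps: λ.0 (λ.0 (λ.λ.λ.0 1))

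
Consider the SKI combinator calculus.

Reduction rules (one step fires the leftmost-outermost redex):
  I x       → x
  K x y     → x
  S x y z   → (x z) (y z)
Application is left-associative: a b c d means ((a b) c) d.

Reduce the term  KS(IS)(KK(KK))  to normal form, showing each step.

  start: KS(IS)(KK(KK))
  →1  S(KK(KK))
  →2  SK

Answer: normal form = SK  (in 2 steps)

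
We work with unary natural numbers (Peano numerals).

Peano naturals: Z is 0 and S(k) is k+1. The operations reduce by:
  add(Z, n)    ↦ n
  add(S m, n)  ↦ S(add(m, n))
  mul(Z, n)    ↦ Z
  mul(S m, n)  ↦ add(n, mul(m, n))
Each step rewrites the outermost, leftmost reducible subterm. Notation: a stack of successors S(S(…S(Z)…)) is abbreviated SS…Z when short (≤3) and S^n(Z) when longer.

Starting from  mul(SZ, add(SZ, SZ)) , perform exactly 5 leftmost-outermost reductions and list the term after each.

  start: mul(SZ, add(SZ, SZ))
  [1] add(add(SZ, SZ), mul(Z, add(SZ, SZ)))
  [2] add(S(add(Z, SZ)), mul(Z, add(SZ, SZ)))
  [3] S(add(add(Z, SZ), mul(Z, add(SZ, SZ))))
  [4] S(add(SZ, mul(Z, add(SZ, SZ))))
  [5] S(S(add(Z, mul(Z, add(SZ, SZ)))))

Answer: after 5 steps: S(S(add(Z, mul(Z, add(SZ, SZ)))))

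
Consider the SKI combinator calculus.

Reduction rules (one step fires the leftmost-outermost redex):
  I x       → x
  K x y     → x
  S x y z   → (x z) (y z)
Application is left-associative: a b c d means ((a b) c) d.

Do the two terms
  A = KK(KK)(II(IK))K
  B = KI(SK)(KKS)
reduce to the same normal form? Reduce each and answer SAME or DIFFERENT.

Term A:
  start: KK(KK)(II(IK))K
  →1  K(II(IK))K
  →2  II(IK)
  →3  I(IK)
  →4  IK
  →5  K

Term B:
  start: KI(SK)(KKS)
  →1  I(KKS)
  →2  KKS
  →3  K

Answer: SAME — A ⇓ K, B ⇓ K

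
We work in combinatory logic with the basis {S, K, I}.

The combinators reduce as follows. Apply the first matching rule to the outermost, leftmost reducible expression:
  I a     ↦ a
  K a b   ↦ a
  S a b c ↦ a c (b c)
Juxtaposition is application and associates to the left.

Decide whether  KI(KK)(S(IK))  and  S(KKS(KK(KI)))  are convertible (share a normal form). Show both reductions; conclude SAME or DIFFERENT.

Answer: DIFFERENT — A ⇓ SK, B ⇓ S(KK)

Derivation:
Term A:
  start: KI(KK)(S(IK))
  →1  I(S(IK))
  →2  S(IK)
  →3  SK

Term B:
  start: S(KKS(KK(KI)))
  →1  S(K(KK(KI)))
  →2  S(KK)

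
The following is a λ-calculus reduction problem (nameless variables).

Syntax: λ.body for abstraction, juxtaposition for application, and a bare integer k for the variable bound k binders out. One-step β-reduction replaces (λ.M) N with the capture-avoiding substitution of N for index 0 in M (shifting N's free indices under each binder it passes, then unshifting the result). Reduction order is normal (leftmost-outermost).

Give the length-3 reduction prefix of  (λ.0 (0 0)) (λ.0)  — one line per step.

  start: (λ.0 (0 0)) (λ.0)
  [1] (λ.0) ((λ.0) (λ.0))
  [2] (λ.0) (λ.0)
  [3] λ.0

Answer: after 3 steps: λ.0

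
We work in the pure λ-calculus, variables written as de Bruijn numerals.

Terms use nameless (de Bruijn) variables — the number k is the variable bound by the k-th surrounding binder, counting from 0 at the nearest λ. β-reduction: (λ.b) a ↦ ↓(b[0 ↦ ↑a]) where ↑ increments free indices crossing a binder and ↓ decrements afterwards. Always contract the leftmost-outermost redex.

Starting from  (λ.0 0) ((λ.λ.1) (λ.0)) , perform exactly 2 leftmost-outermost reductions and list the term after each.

  start: (λ.0 0) ((λ.λ.1) (λ.0))
  step 1: (λ.λ.1) (λ.0) ((λ.λ.1) (λ.0))
  step 2: (λ.λ.0) ((λ.λ.1) (λ.0))

Answer: after 2 steps: (λ.λ.0) ((λ.λ.1) (λ.0))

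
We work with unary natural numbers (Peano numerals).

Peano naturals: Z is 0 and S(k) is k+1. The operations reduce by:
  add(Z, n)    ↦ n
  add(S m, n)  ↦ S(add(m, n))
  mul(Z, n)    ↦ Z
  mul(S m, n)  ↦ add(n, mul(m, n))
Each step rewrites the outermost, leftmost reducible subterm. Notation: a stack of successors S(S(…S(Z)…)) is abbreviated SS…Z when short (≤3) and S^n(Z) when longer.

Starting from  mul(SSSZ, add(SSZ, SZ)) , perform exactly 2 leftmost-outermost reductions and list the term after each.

Answer: after 2 steps: add(S(add(SZ, SZ)), mul(SSZ, add(SSZ, SZ)))

Working:
  start: mul(SSSZ, add(SSZ, SZ))
  step 1: add(add(SSZ, SZ), mul(SSZ, add(SSZ, SZ)))
  step 2: add(S(add(SZ, SZ)), mul(SSZ, add(SSZ, SZ)))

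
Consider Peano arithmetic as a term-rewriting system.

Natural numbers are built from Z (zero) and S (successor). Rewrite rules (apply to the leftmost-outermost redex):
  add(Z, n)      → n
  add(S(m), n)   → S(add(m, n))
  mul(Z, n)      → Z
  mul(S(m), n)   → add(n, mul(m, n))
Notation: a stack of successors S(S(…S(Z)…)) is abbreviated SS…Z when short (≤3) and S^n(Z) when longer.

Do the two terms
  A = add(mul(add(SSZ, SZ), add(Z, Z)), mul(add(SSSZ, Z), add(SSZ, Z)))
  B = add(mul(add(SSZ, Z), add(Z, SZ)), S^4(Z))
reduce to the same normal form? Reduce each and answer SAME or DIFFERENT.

Answer: SAME — A ⇓ S^6(Z), B ⇓ S^6(Z)

Working:
Term A:
  start: add(mul(add(SSZ, SZ), add(Z, Z)), mul(add(SSSZ, Z), add(SSZ, Z)))
  step 1: add(mul(S(add(SZ, SZ)), add(Z, Z)), mul(add(SSSZ, Z), add(SSZ, Z)))
  step 2: add(add(add(Z, Z), mul(add(SZ, SZ), add(Z, Z))), mul(add(SSSZ, Z), add(SSZ, Z)))
  step 3: add(add(Z, mul(add(SZ, SZ), add(Z, Z))), mul(add(SSSZ, Z), add(SSZ, Z)))
  step 4: add(mul(add(SZ, SZ), add(Z, Z)), mul(add(SSSZ, Z), add(SSZ, Z)))
  step 5: add(mul(S(add(Z, SZ)), add(Z, Z)), mul(add(SSSZ, Z), add(SSZ, Z)))
  step 6: add(add(add(Z, Z), mul(add(Z, SZ), add(Z, Z))), mul(add(SSSZ, Z), add(SSZ, Z)))
  step 7: add(add(Z, mul(add(Z, SZ), add(Z, Z))), mul(add(SSSZ, Z), add(SSZ, Z)))
  step 8: add(mul(add(Z, SZ), add(Z, Z)), mul(add(SSSZ, Z), add(SSZ, Z)))
  step 9: add(mul(SZ, add(Z, Z)), mul(add(SSSZ, Z), add(SSZ, Z)))
  step 10: add(add(add(Z, Z), mul(Z, add(Z, Z))), mul(add(SSSZ, Z), add(SSZ, Z)))
  step 11: add(add(Z, mul(Z, add(Z, Z))), mul(add(SSSZ, Z), add(SSZ, Z)))
  step 12: add(mul(Z, add(Z, Z)), mul(add(SSSZ, Z), add(SSZ, Z)))
  step 13: add(Z, mul(add(SSSZ, Z), add(SSZ, Z)))
  step 14: mul(add(SSSZ, Z), add(SSZ, Z))
  step 15: mul(S(add(SSZ, Z)), add(SSZ, Z))
  step 16: add(add(SSZ, Z), mul(add(SSZ, Z), add(SSZ, Z)))
  step 17: add(S(add(SZ, Z)), mul(add(SSZ, Z), add(SSZ, Z)))
  step 18: S(add(add(SZ, Z), mul(add(SSZ, Z), add(SSZ, Z))))
  step 19: S(add(S(add(Z, Z)), mul(add(SSZ, Z), add(SSZ, Z))))
  step 20: S(S(add(add(Z, Z), mul(add(SSZ, Z), add(SSZ, Z)))))
  step 21: S(S(add(Z, mul(add(SSZ, Z), add(SSZ, Z)))))
  step 22: S(S(mul(add(SSZ, Z), add(SSZ, Z))))
  step 23: S(S(mul(S(add(SZ, Z)), add(SSZ, Z))))
  step 24: S(S(add(add(SSZ, Z), mul(add(SZ, Z), add(SSZ, Z)))))
  step 25: S(S(add(S(add(SZ, Z)), mul(add(SZ, Z), add(SSZ, Z)))))
  step 26: S(S(S(add(add(SZ, Z), mul(add(SZ, Z), add(SSZ, Z))))))
  step 27: S(S(S(add(S(add(Z, Z)), mul(add(SZ, Z), add(SSZ, Z))))))
  step 28: S(S(S(S(add(add(Z, Z), mul(add(SZ, Z), add(SSZ, Z)))))))
  step 29: S(S(S(S(add(Z, mul(add(SZ, Z), add(SSZ, Z)))))))
  step 30: S(S(S(S(mul(add(SZ, Z), add(SSZ, Z))))))
  step 31: S(S(S(S(mul(S(add(Z, Z)), add(SSZ, Z))))))
  step 32: S(S(S(S(add(add(SSZ, Z), mul(add(Z, Z), add(SSZ, Z)))))))
  step 33: S(S(S(S(add(S(add(SZ, Z)), mul(add(Z, Z), add(SSZ, Z)))))))
  step 34: S(S(S(S(S(add(add(SZ, Z), mul(add(Z, Z), add(SSZ, Z))))))))
  step 35: S(S(S(S(S(add(S(add(Z, Z)), mul(add(Z, Z), add(SSZ, Z))))))))
  step 36: S(S(S(S(S(S(add(add(Z, Z), mul(add(Z, Z), add(SSZ, Z)))))))))
  step 37: S(S(S(S(S(S(add(Z, mul(add(Z, Z), add(SSZ, Z)))))))))
  step 38: S(S(S(S(S(S(mul(add(Z, Z), add(SSZ, Z))))))))
  step 39: S(S(S(S(S(S(mul(Z, add(SSZ, Z))))))))
  step 40: S^6(Z)

Term B:
  start: add(mul(add(SSZ, Z), add(Z, SZ)), S^4(Z))
  step 1: add(mul(S(add(SZ, Z)), add(Z, SZ)), S^4(Z))
  step 2: add(add(add(Z, SZ), mul(add(SZ, Z), add(Z, SZ))), S^4(Z))
  step 3: add(add(SZ, mul(add(SZ, Z), add(Z, SZ))), S^4(Z))
  step 4: add(S(add(Z, mul(add(SZ, Z), add(Z, SZ)))), S^4(Z))
  step 5: S(add(add(Z, mul(add(SZ, Z), add(Z, SZ))), S^4(Z)))
  step 6: S(add(mul(add(SZ, Z), add(Z, SZ)), S^4(Z)))
  step 7: S(add(mul(S(add(Z, Z)), add(Z, SZ)), S^4(Z)))
  step 8: S(add(add(add(Z, SZ), mul(add(Z, Z), add(Z, SZ))), S^4(Z)))
  step 9: S(add(add(SZ, mul(add(Z, Z), add(Z, SZ))), S^4(Z)))
  step 10: S(add(S(add(Z, mul(add(Z, Z), add(Z, SZ)))), S^4(Z)))
  step 11: S(S(add(add(Z, mul(add(Z, Z), add(Z, SZ))), S^4(Z))))
  step 12: S(S(add(mul(add(Z, Z), add(Z, SZ)), S^4(Z))))
  step 13: S(S(add(mul(Z, add(Z, SZ)), S^4(Z))))
  step 14: S(S(add(Z, S^4(Z))))
  step 15: S^6(Z)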